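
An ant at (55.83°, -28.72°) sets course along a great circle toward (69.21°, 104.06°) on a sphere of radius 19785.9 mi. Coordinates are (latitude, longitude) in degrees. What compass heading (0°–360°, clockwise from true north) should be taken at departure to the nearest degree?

With φ₁ = 0.9744, φ₂ = 1.2079, Δλ = 2.3174 rad, the forward-azimuth formula gives
θ = atan2( sin Δλ cos φ₂ , cos φ₁ sin φ₂ − sin φ₁ cos φ₂ cos Δλ ) = atan2(0.2605, 0.7245) = 19.78°.
So the initial bearing is 20°.

20°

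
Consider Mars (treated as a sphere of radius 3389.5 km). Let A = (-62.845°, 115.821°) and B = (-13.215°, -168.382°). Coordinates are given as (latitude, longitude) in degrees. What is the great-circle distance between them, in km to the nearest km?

Let φ₁ = -1.0969 rad, φ₂ = -0.2306 rad, and Δλ = 1.3229 rad.
Haversine: a = sin²(Δφ/2) + cos φ₁ cos φ₂ sin²(Δλ/2) = 0.1761 + (0.4564)(0.9735)(0.3773) = 0.34379.
Central angle c = 2·arcsin(√a) = 1.25305 rad.
Distance = R·c = 3389.5 × 1.2531 ≈ 4247 km.

4247 km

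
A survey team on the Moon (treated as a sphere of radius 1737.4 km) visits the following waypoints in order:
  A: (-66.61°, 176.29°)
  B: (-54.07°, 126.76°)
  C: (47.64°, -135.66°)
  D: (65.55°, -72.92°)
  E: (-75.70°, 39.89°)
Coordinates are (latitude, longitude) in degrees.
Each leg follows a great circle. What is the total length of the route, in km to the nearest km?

Leg A→B: central angle 0.4637 rad, distance 805.7 km.
Leg B→C: central angle 2.2790 rad, distance 3959.6 km.
Leg C→D: central angle 0.6428 rad, distance 1116.9 km.
Leg D→E: central angle 2.7434 rad, distance 4766.3 km.
Total: 805.7 + 3959.6 + 1116.9 + 4766.3 ≈ 10648 km.

10648 km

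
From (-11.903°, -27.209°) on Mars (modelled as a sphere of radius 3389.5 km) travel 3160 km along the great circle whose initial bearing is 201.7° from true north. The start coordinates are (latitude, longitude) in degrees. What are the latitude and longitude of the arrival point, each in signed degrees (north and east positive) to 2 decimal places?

Angular distance δ = d/R = 3160/3389.5 = 0.93229 rad; initial bearing θ = 3.5203 rad.
sin φ₂ = sin φ₁ cos δ + cos φ₁ sin δ cos θ = (-0.2063)(0.5960) + (0.9785)(0.8030)(-0.9291) = -0.8530, so φ₂ = -58.54°.
Δλ = atan2(sin θ sin δ cos φ₁, cos δ − sin φ₁ sin φ₂) = atan2(-0.2905, 0.4201) = -34.668°.
λ₂ = -27.209° − 34.668° = -61.88°.

-58.54°, -61.88°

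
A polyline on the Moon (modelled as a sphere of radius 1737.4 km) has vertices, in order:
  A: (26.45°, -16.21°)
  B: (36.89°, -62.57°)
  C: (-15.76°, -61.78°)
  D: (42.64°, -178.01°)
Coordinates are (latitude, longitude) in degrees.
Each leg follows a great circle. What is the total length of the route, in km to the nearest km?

6454 km

Leg A→B: central angle 0.7051 rad, distance 1225.0 km.
Leg B→C: central angle 0.9190 rad, distance 1596.7 km.
Leg C→D: central angle 2.0908 rad, distance 3632.6 km.
Total: 1225.0 + 1596.7 + 3632.6 ≈ 6454 km.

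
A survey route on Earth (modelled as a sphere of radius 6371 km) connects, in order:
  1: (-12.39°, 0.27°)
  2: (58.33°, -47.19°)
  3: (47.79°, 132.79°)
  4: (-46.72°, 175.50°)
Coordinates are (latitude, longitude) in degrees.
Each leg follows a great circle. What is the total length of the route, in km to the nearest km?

Leg 1→2: central angle 1.4060 rad, distance 8957.4 km.
Leg 2→3: central angle 1.2894 rad, distance 8215.1 km.
Leg 3→4: central angle 1.7730 rad, distance 11295.5 km.
Total: 8957.4 + 8215.1 + 11295.5 ≈ 28468 km.

28468 km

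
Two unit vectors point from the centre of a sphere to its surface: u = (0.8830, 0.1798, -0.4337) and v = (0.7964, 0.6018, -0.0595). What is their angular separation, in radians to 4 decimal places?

u·v = 0.8372; |u| = 1.0001, |v| = 1.0000.
cos θ = (u·v)/(|u||v|) = 0.8372, so θ = 0.5787 rad.

0.5787 rad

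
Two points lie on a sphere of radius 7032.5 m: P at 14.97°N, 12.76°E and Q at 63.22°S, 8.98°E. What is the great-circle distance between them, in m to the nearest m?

9604 m

With latitudes φ₁ = 14.970°, φ₂ = -63.220° and longitude difference Δλ = -3.780°:
cos c = sin φ₁ sin φ₂ + cos φ₁ cos φ₂ cos Δλ = (0.2583)(-0.8927) + (0.9661)(0.4506)(0.9978) = 0.20372,
so c = arccos(0.20372) = 1.36564 rad.
Distance = R·c = 7032.5 × 1.3656 ≈ 9604 m.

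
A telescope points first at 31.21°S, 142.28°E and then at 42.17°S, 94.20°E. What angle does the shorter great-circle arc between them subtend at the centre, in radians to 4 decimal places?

Let φ₁ = -0.5447 rad, φ₂ = -0.7360 rad, and Δλ = -0.8392 rad.
Haversine: a = sin²(Δφ/2) + cos φ₁ cos φ₂ sin²(Δλ/2) = 0.0091 + (0.8553)(0.7412)(0.1660) = 0.11432.
Central angle c = 2·arcsin(√a) = 0.68981 rad.
So the angular separation is 0.6898 rad.

0.6898 rad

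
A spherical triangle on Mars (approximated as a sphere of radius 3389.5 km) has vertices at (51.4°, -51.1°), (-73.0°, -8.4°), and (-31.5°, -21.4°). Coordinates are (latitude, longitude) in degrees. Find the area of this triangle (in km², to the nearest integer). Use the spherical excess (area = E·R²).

2775294 km²

Side lengths (central angles): a = 0.7339, b = 1.5170, c = 2.2311 rad; semiperimeter s = 2.2410.
By l'Huilier's theorem, tan(E/4) = √[tan(s/2) tan((s−a)/2) tan((s−b)/2) tan((s−c)/2)], giving spherical excess E = 0.2416 rad.
Area = E·R² = 0.2416 × (3389.5)² ≈ 2775294 km².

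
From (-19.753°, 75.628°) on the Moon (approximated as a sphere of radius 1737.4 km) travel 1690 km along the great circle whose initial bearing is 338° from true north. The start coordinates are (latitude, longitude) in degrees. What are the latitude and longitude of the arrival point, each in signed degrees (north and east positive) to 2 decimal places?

32.06°, 54.20°

Angular distance δ = d/R = 1690/1737.4 = 0.97272 rad; initial bearing θ = 5.8992 rad.
sin φ₂ = sin φ₁ cos δ + cos φ₁ sin δ cos θ = (-0.3380)(0.5631) + (0.9412)(0.8264)(0.9272) = 0.5309, so φ₂ = 32.06°.
Δλ = atan2(sin θ sin δ cos φ₁, cos δ − sin φ₁ sin φ₂) = atan2(-0.2914, 0.7425) = -21.426°.
λ₂ = 75.628° − 21.426° = 54.20°.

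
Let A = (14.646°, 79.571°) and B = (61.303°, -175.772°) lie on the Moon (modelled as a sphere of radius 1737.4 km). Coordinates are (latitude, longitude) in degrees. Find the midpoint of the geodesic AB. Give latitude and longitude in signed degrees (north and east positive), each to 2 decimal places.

49.50°, 108.34°

The central angle between A and B is δ = 1.4664 rad.
With f = 0.5, the slerp weights are sin((1−f)δ)/sin δ = 0.6729 and sin(fδ)/sin δ = 0.6729.
Weighted sum of the unit vectors: (0.6729)·(0.1751,0.9515,0.2528) + (0.6729)·(-0.4789,-0.0354,0.8772) = (-0.2044, 0.6165, 0.7604).
Converting back: φ = atan2(z, √(x²+y²)) = 49.50°, λ = atan2(y, x) = 108.34°.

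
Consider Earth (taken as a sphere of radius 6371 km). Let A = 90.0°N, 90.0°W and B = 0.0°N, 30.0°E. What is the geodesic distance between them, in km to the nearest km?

10008 km

In radians: φ₁ = 1.5708, φ₂ = 0.0000, Δλ = 120.000° = 2.0944 rad.
cos c = sin φ₁ sin φ₂ + cos φ₁ cos φ₂ cos Δλ = (1.0000)(0.0000) + (0.0000)(1.0000)(-0.5000) = 0.00000,
so c = arccos(0.00000) = 1.57080 rad.
Distance = R·c = 6371 × 1.5708 ≈ 10008 km.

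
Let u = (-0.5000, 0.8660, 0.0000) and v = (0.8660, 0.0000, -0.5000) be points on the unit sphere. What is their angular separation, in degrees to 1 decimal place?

115.7°

u·v = -0.4330; |u| = 1.0000, |v| = 1.0000.
cos θ = (u·v)/(|u||v|) = -0.4330, so θ = 115.7°.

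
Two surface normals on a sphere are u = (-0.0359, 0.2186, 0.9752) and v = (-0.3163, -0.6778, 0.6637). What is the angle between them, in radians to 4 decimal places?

u·v = 0.5104; |u| = 1.0000, |v| = 1.0000.
cos θ = (u·v)/(|u||v|) = 0.5104, so θ = 1.0351 rad.

1.0351 rad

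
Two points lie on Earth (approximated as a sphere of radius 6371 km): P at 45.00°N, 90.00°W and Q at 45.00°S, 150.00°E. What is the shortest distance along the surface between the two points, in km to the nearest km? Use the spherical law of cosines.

15411 km

Let φ₁ = 0.7854 rad, φ₂ = -0.7854 rad, and Δλ = -2.0944 rad.
cos c = sin φ₁ sin φ₂ + cos φ₁ cos φ₂ cos Δλ = (0.7071)(-0.7071) + (0.7071)(0.7071)(-0.5000) = -0.75000,
so c = arccos(-0.75000) = 2.41886 rad.
Distance = R·c = 6371 × 2.4189 ≈ 15411 km.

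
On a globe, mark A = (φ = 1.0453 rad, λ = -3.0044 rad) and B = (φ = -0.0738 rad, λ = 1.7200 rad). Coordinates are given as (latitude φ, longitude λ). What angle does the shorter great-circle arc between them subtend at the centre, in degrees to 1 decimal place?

With latitudes φ₁ = 59.891°, φ₂ = -4.228° and longitude difference Δλ = -89.312°:
Haversine: a = sin²(Δφ/2) + cos φ₁ cos φ₂ sin²(Δλ/2) = 0.2818 + (0.5016)(0.9973)(0.4940) = 0.52889.
Central angle c = 2·arcsin(√a) = 1.62860 rad.
So the angular separation is 93.3°.

93.3°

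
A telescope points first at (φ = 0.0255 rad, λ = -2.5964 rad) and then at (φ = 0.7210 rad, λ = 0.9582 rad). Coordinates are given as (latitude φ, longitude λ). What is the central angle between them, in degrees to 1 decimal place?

132.1°

In radians: φ₁ = 0.0255, φ₂ = 0.7210, Δλ = -156.336° = -2.7286 rad.
Haversine: a = sin²(Δφ/2) + cos φ₁ cos φ₂ sin²(Δλ/2) = 0.1161 + (0.9997)(0.7511)(0.9580) = 0.83547.
Central angle c = 2·arcsin(√a) = 2.30626 rad.
So the angular separation is 132.1°.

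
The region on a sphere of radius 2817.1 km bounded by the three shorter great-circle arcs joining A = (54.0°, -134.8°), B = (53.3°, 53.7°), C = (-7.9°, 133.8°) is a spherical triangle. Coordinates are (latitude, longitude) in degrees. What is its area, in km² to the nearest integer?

10805714 km²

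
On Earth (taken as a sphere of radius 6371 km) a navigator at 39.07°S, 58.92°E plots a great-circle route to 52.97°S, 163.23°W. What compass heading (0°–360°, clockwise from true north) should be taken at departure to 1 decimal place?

Δλ = 137.850° = 2.4059 rad.
y = sin Δλ · cos φ₂ = (0.6711)(0.6022) = 0.4041
x = cos φ₁ sin φ₂ − sin φ₁ cos φ₂ cos Δλ = (0.7764)(-0.7983) − (-0.6303)(0.6022)(-0.7414) = -0.9012
θ = atan2(y, x) = 155.85°, so the bearing is 155.8°.

155.8°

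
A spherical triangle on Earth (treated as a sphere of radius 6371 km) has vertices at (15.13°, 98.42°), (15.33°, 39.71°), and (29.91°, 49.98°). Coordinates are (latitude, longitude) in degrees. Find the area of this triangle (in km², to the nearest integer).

Side lengths (central angles): a = 0.3031, b = 0.8158, c = 0.9854 rad; semiperimeter s = 1.0522.
By l'Huilier's theorem, tan(E/4) = √[tan(s/2) tan((s−a)/2) tan((s−b)/2) tan((s−c)/2)], giving spherical excess E = 0.1203 rad.
Area = E·R² = 0.1203 × (6371)² ≈ 4883678 km².

4883678 km²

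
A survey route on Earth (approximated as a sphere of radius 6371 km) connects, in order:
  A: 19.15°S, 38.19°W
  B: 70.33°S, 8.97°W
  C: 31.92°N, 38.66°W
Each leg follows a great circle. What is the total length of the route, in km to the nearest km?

17631 km

Leg A→B: central angle 0.9442 rad, distance 6015.3 km.
Leg B→C: central angle 1.8232 rad, distance 11615.3 km.
Total: 6015.3 + 11615.3 ≈ 17631 km.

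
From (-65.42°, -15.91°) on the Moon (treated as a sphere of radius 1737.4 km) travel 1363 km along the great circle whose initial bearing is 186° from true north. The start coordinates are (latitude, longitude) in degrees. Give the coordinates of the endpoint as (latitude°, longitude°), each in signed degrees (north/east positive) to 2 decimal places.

-69.37°, 176.19°

Angular distance δ = d/R = 1363/1737.4 = 0.78451 rad; initial bearing θ = 3.2463 rad.
sin φ₂ = sin φ₁ cos δ + cos φ₁ sin δ cos θ = (-0.9094)(0.7077) + (0.4160)(0.7065)(-0.9945) = -0.9359, so φ₂ = -69.37°.
Δλ = atan2(sin θ sin δ cos φ₁, cos δ − sin φ₁ sin φ₂) = atan2(-0.0307, -0.1433) = -167.903°.
λ₂ = -15.910° − 167.903° = -183.81° → 176.19° after wrapping to (−180°, 180°].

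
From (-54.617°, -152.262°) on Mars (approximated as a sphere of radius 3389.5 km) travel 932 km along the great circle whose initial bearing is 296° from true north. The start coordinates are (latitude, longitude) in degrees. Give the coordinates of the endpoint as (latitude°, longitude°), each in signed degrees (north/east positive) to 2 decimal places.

-45.70°, -172.72°

Angular distance δ = d/R = 932/3389.5 = 0.27497 rad; initial bearing θ = 5.1662 rad.
sin φ₂ = sin φ₁ cos δ + cos φ₁ sin δ cos θ = (-0.8153)(0.9624) + (0.5790)(0.2715)(0.4384) = -0.7158, so φ₂ = -45.70°.
Δλ = atan2(sin θ sin δ cos φ₁, cos δ − sin φ₁ sin φ₂) = atan2(-0.1413, 0.3789) = -20.453°.
λ₂ = -152.262° − 20.453° = -172.72°.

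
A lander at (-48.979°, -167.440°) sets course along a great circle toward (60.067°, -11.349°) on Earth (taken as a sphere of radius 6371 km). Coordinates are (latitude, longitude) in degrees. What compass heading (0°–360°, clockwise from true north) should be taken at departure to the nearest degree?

With φ₁ = -0.8548, φ₂ = 1.0484, Δλ = 2.7243 rad, the forward-azimuth formula gives
θ = atan2( sin Δλ cos φ₂ , cos φ₁ sin φ₂ − sin φ₁ cos φ₂ cos Δλ ) = atan2(0.2022, 0.2246) = 42.00°.
So the initial bearing is 42°.

42°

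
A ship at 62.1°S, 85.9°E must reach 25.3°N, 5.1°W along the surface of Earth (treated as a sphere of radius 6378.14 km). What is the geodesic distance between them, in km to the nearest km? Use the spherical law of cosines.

12540 km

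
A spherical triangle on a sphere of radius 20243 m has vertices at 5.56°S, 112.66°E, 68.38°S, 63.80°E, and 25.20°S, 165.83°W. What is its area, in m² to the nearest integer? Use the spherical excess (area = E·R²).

409877966 m²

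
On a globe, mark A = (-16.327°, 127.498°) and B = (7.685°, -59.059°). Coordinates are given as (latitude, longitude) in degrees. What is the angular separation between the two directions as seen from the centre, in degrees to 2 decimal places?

169.24°

Let φ₁ = -0.2850 rad, φ₂ = 0.1341 rad, and Δλ = 3.0272 rad.
cos c = sin φ₁ sin φ₂ + cos φ₁ cos φ₂ cos Δλ = (-0.2811)(0.1337) + (0.9597)(0.9910)(-0.9935) = -0.98243,
so c = arccos(-0.98243) = 2.95384 rad.
So the angular separation is 169.24°.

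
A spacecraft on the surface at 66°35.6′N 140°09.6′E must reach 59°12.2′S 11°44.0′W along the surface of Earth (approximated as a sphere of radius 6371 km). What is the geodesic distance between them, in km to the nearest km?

18392 km

With latitudes φ₁ = 66.593°, φ₂ = -59.203° and longitude difference Δλ = -151.893°:
cos c = sin φ₁ sin φ₂ + cos φ₁ cos φ₂ cos Δλ = (0.9177)(-0.8590) + (0.3973)(0.5120)(-0.8821) = -0.96771,
so c = arccos(-0.96771) = 2.88677 rad.
Distance = R·c = 6371 × 2.8868 ≈ 18392 km.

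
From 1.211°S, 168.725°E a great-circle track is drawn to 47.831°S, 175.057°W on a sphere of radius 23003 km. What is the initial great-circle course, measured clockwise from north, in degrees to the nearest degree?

166°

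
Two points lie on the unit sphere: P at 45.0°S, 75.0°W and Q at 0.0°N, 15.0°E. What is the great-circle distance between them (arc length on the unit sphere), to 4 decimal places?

With latitudes φ₁ = -45.000°, φ₂ = 0.000° and longitude difference Δλ = 90.000°:
Haversine: a = sin²(Δφ/2) + cos φ₁ cos φ₂ sin²(Δλ/2) = 0.1464 + (0.7071)(1.0000)(0.5000) = 0.50000.
Central angle c = 2·arcsin(√a) = 1.57080 rad.
On the unit sphere the arc length equals the central angle: 1.5708.

1.5708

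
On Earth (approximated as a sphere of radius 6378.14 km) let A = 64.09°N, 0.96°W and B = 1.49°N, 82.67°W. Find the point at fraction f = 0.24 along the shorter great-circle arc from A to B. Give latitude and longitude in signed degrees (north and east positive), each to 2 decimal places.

55.58°, -38.74°

The central angle between A and B is δ = 1.4843 rad.
With f = 0.24, the slerp weights are sin((1−f)δ)/sin δ = 0.9070 and sin(fδ)/sin δ = 0.3501.
Weighted sum of the unit vectors: (0.9070)·(0.4369,-0.0073,0.8995) + (0.3501)·(0.1275,-0.9915,0.0260) = (0.4409, -0.3537, 0.8249).
Converting back: φ = atan2(z, √(x²+y²)) = 55.58°, λ = atan2(y, x) = -38.74°.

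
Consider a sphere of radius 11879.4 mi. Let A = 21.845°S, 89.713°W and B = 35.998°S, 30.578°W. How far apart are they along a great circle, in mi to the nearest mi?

10957 mi

In radians: φ₁ = -0.3813, φ₂ = -0.6283, Δλ = 59.135° = 1.0321 rad.
cos c = sin φ₁ sin φ₂ + cos φ₁ cos φ₂ cos Δλ = (-0.3721)(-0.5878) + (0.9282)(0.8090)(0.5130) = 0.60395,
so c = arccos(0.60395) = 0.92235 rad.
Distance = R·c = 11879.4 × 0.9223 ≈ 10957 mi.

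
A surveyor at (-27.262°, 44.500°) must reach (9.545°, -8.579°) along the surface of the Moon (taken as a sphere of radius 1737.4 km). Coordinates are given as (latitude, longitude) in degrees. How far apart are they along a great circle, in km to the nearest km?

1917 km

Let φ₁ = -0.4758 rad, φ₂ = 0.1666 rad, and Δλ = -0.9264 rad.
cos c = sin φ₁ sin φ₂ + cos φ₁ cos φ₂ cos Δλ = (-0.4581)(0.1658) + (0.8889)(0.9862)(0.6007) = 0.45064,
so c = arccos(0.45064) = 1.10332 rad.
Distance = R·c = 1737.4 × 1.1033 ≈ 1917 km.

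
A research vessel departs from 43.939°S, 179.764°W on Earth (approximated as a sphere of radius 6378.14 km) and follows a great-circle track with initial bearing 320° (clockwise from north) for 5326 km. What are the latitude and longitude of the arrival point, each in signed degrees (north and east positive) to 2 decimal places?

-3.26°, 151.73°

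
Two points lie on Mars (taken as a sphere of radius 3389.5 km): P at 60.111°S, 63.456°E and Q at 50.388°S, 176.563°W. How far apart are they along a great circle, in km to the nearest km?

3514 km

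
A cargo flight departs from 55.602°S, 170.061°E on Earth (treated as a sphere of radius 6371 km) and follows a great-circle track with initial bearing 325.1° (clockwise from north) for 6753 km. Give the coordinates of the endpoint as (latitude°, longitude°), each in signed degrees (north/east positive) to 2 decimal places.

Angular distance δ = d/R = 6753/6371 = 1.05996 rad; initial bearing θ = 5.6741 rad.
sin φ₂ = sin φ₁ cos δ + cos φ₁ sin δ cos θ = (-0.8251)(0.4889) + (0.5649)(0.8723)(0.8202) = 0.0008, so φ₂ = 0.04°.
Δλ = atan2(sin θ sin δ cos φ₁, cos δ − sin φ₁ sin φ₂) = atan2(-0.2820, 0.4895) = -29.941°.
λ₂ = 170.061° − 29.941° = 140.12°.

0.04°, 140.12°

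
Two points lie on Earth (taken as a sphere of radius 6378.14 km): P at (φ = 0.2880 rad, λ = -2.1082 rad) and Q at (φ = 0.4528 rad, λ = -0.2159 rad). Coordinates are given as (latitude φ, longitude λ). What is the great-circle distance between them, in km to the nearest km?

With latitudes φ₁ = 16.501°, φ₂ = 25.944° and longitude difference Δλ = 108.421°:
Haversine: a = sin²(Δφ/2) + cos φ₁ cos φ₂ sin²(Δλ/2) = 0.0068 + (0.9588)(0.8992)(0.6580) = 0.57409.
Central angle c = 2·arcsin(√a) = 1.71953 rad.
Distance = R·c = 6378.14 × 1.7195 ≈ 10967 km.

10967 km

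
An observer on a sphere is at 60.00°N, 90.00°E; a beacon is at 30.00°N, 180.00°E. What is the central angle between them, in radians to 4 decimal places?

1.1230 rad

With latitudes φ₁ = 60.000°, φ₂ = 30.000° and longitude difference Δλ = 90.000°:
Haversine: a = sin²(Δφ/2) + cos φ₁ cos φ₂ sin²(Δλ/2) = 0.0670 + (0.5000)(0.8660)(0.5000) = 0.28349.
Central angle c = 2·arcsin(√a) = 1.12296 rad.
So the angular separation is 1.1230 rad.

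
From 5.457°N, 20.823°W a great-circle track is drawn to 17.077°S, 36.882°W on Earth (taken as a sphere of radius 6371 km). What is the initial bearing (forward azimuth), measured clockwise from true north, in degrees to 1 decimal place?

214.9°

Δλ = -16.059° = -0.2803 rad.
y = sin Δλ · cos φ₂ = (-0.2766)(0.9559) = -0.2644
x = cos φ₁ sin φ₂ − sin φ₁ cos φ₂ cos Δλ = (0.9955)(-0.2937) − (0.0951)(0.9559)(0.9610) = -0.3797
θ = atan2(y, x) = -145.14°; adding 360° gives 214.9°.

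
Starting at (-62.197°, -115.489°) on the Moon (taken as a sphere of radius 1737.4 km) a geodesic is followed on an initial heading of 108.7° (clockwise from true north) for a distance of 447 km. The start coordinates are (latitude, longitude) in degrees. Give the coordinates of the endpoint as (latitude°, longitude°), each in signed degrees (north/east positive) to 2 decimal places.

Angular distance δ = d/R = 447/1737.4 = 0.25728 rad; initial bearing θ = 1.8972 rad.
sin φ₂ = sin φ₁ cos δ + cos φ₁ sin δ cos θ = (-0.8846)(0.9671) + (0.4664)(0.2545)(-0.3206) = -0.8935, so φ₂ = -63.32°.
Δλ = atan2(sin θ sin δ cos φ₁, cos δ − sin φ₁ sin φ₂) = atan2(0.1124, 0.1767) = 32.459°.
λ₂ = -115.489° + 32.459° = -83.03°.

-63.32°, -83.03°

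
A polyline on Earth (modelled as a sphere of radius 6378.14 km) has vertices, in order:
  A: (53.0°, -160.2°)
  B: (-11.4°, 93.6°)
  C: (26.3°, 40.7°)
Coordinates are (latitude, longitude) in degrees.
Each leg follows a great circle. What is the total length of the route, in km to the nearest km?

Leg A→B: central angle 1.8991 rad, distance 12112.8 km.
Leg B→C: central angle 1.1124 rad, distance 7095.0 km.
Total: 12112.8 + 7095.0 ≈ 19208 km.

19208 km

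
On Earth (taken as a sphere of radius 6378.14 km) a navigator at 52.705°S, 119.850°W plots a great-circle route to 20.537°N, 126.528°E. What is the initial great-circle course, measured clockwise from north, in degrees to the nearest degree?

Δλ = -113.622° = -1.9831 rad.
y = sin Δλ · cos φ₂ = (-0.9162)(0.9364) = -0.8580
x = cos φ₁ sin φ₂ − sin φ₁ cos φ₂ cos Δλ = (0.6059)(0.3508) − (-0.7955)(0.9364)(-0.4007) = -0.0859
θ = atan2(y, x) = -95.72°; adding 360° gives 264°.

264°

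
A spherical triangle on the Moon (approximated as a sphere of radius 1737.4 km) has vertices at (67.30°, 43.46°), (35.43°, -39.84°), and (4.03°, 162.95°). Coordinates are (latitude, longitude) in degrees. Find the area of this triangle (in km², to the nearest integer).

3631262 km²

Side lengths (central angles): a = 2.3583, b = 1.6958, c = 0.9625 rad; semiperimeter s = 2.5083.
By l'Huilier's theorem, tan(E/4) = √[tan(s/2) tan((s−a)/2) tan((s−b)/2) tan((s−c)/2)], giving spherical excess E = 1.2030 rad.
Area = E·R² = 1.2030 × (1737.4)² ≈ 3631262 km².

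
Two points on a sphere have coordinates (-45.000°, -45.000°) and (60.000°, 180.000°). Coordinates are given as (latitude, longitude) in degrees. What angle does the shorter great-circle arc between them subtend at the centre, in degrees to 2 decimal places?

149.58°

Let φ₁ = -0.7854 rad, φ₂ = 1.0472 rad, and Δλ = -2.3562 rad.
Haversine: a = sin²(Δφ/2) + cos φ₁ cos φ₂ sin²(Δλ/2) = 0.6294 + (0.7071)(0.5000)(0.8536) = 0.93119.
Central angle c = 2·arcsin(√a) = 2.61073 rad.
So the angular separation is 149.58°.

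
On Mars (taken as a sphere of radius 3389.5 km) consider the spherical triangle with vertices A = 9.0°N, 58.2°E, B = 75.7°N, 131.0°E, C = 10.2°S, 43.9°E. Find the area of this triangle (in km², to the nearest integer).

Side lengths (central angles): a = 1.7308, b = 0.4171, c = 1.3452 rad; semiperimeter s = 1.7465.
By l'Huilier's theorem, tan(E/4) = √[tan(s/2) tan((s−a)/2) tan((s−b)/2) tan((s−c)/2)], giving spherical excess E = 0.1548 rad.
Area = E·R² = 0.1548 × (3389.5)² ≈ 1777958 km².

1777958 km²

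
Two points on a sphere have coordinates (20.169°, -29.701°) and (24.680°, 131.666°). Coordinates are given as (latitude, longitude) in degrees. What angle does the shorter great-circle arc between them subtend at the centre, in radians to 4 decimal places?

2.2973 rad

Let φ₁ = 0.3520 rad, φ₂ = 0.4307 rad, and Δλ = 2.8164 rad.
Haversine: a = sin²(Δφ/2) + cos φ₁ cos φ₂ sin²(Δλ/2) = 0.0015 + (0.9387)(0.9087)(0.9738) = 0.83213.
Central angle c = 2·arcsin(√a) = 2.29730 rad.
So the angular separation is 2.2973 rad.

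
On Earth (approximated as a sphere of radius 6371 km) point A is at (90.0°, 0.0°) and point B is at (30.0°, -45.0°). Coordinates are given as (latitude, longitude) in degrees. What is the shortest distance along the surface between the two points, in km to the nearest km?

In radians: φ₁ = 1.5708, φ₂ = 0.5236, Δλ = -45.000° = -0.7854 rad.
cos c = sin φ₁ sin φ₂ + cos φ₁ cos φ₂ cos Δλ = (1.0000)(0.5000) + (0.0000)(0.8660)(0.7071) = 0.50000,
so c = arccos(0.50000) = 1.04720 rad.
Distance = R·c = 6371 × 1.0472 ≈ 6672 km.

6672 km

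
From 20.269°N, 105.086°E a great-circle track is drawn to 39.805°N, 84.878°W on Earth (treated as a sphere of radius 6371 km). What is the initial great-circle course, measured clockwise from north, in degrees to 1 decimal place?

Δλ = 170.036° = 2.9677 rad.
y = sin Δλ · cos φ₂ = (0.1730)(0.7682) = 0.1329
x = cos φ₁ sin φ₂ − sin φ₁ cos φ₂ cos Δλ = (0.9381)(0.6402) − (0.3464)(0.7682)(-0.9849) = 0.8627
θ = atan2(y, x) = 8.76°, so the bearing is 8.8°.

8.8°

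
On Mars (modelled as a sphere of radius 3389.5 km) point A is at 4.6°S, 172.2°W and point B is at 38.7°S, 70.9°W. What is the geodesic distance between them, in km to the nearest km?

In radians: φ₁ = -0.0803, φ₂ = -0.6754, Δλ = 101.300° = 1.7680 rad.
cos c = sin φ₁ sin φ₂ + cos φ₁ cos φ₂ cos Δλ = (-0.0802)(-0.6252) + (0.9968)(0.7804)(-0.1959) = -0.10229,
so c = arccos(-0.10229) = 1.67326 rad.
Distance = R·c = 3389.5 × 1.6733 ≈ 5672 km.

5672 km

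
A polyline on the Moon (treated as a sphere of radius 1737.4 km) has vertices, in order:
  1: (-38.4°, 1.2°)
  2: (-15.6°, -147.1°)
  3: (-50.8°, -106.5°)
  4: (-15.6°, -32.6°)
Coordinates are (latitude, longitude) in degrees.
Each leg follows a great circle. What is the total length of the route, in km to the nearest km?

7099 km

Leg 1→2: central angle 2.0660 rad, distance 3589.4 km.
Leg 2→3: central angle 0.8358 rad, distance 1452.1 km.
Leg 3→4: central angle 1.1840 rad, distance 2057.1 km.
Total: 3589.4 + 1452.1 + 2057.1 ≈ 7099 km.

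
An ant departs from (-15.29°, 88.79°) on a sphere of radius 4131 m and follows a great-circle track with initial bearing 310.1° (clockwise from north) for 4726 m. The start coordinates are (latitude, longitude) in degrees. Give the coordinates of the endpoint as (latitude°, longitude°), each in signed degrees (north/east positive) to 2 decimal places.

27.16°, 37.29°

Angular distance δ = d/R = 4726/4131 = 1.14403 rad; initial bearing θ = 5.4123 rad.
sin φ₂ = sin φ₁ cos δ + cos φ₁ sin δ cos θ = (-0.2637)(0.4139) + (0.9646)(0.9103)(0.6441) = 0.4564, so φ₂ = 27.16°.
Δλ = atan2(sin θ sin δ cos φ₁, cos δ − sin φ₁ sin φ₂) = atan2(-0.6717, 0.5343) = -51.499°.
λ₂ = 88.790° − 51.499° = 37.29°.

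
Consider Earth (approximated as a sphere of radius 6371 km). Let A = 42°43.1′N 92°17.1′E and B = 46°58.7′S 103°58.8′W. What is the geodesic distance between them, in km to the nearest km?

With latitudes φ₁ = 42.718°, φ₂ = -46.978° and longitude difference Δλ = 163.735°:
Haversine: a = sin²(Δφ/2) + cos φ₁ cos φ₂ sin²(Δλ/2) = 0.4974 + (0.7347)(0.6823)(0.9800) = 0.98859.
Central angle c = 2·arcsin(√a) = 2.92752 rad.
Distance = R·c = 6371 × 2.9275 ≈ 18651 km.

18651 km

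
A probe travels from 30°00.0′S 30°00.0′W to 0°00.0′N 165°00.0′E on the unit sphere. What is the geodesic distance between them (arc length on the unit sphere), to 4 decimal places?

Let φ₁ = -0.5236 rad, φ₂ = 0.0000 rad, and Δλ = -2.8798 rad.
cos c = sin φ₁ sin φ₂ + cos φ₁ cos φ₂ cos Δλ = (-0.5000)(0.0000) + (0.8660)(1.0000)(-0.9659) = -0.83652,
so c = arccos(-0.83652) = 2.56169 rad.
On the unit sphere the arc length equals the central angle: 2.5617.

2.5617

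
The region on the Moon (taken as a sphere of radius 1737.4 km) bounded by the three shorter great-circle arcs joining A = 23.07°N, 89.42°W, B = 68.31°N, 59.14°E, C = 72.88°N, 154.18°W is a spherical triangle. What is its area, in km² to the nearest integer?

Side lengths (central angles): a = 0.6483, b = 1.0587, c = 1.4967 rad; semiperimeter s = 1.6019.
By l'Huilier's theorem, tan(E/4) = √[tan(s/2) tan((s−a)/2) tan((s−b)/2) tan((s−c)/2)], giving spherical excess E = 0.3525 rad.
Area = E·R² = 0.3525 × (1737.4)² ≈ 1064152 km².

1064152 km²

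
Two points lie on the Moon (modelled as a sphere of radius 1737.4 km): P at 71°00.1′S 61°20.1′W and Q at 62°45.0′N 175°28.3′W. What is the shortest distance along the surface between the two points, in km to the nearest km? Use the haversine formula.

With latitudes φ₁ = -71.002°, φ₂ = 62.750° and longitude difference Δλ = -114.137°:
Haversine: a = sin²(Δφ/2) + cos φ₁ cos φ₂ sin²(Δλ/2) = 0.8458 + (0.3255)(0.4579)(0.7045) = 0.95077.
Central angle c = 2·arcsin(√a) = 2.69412 rad.
Distance = R·c = 1737.4 × 2.6941 ≈ 4681 km.

4681 km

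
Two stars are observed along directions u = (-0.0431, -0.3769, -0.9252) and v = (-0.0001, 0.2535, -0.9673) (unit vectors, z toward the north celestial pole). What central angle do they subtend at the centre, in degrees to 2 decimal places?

36.92°

u·v = 0.7994; |u| = 1.0000, |v| = 1.0000.
cos θ = (u·v)/(|u||v|) = 0.7995, so θ = 36.92°.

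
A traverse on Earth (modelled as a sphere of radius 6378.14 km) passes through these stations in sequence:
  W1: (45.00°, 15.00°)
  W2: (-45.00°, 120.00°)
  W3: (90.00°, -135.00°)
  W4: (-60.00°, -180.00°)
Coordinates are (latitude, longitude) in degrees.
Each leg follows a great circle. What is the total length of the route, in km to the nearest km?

46087 km

Leg W1→W2: central angle 2.2516 rad, distance 14361.0 km.
Leg W2→W3: central angle 2.3562 rad, distance 15028.1 km.
Leg W3→W4: central angle 2.6180 rad, distance 16697.9 km.
Total: 14361.0 + 15028.1 + 16697.9 ≈ 46087 km.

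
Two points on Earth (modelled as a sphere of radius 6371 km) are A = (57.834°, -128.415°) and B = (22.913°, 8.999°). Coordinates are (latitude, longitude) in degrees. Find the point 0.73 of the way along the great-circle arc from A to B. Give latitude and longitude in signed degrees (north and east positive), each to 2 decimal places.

The central angle between A and B is δ = 1.6023 rad.
With f = 0.73, the slerp weights are sin((1−f)δ)/sin δ = 0.4195 and sin(fδ)/sin δ = 0.9211.
Weighted sum of the unit vectors: (0.4195)·(-0.3308,-0.4171,0.8465) + (0.9211)·(0.9098,0.1441,0.3893) = (0.6992, -0.0423, 0.7137).
Converting back: φ = atan2(z, √(x²+y²)) = 45.53°, λ = atan2(y, x) = -3.46°.

45.53°, -3.46°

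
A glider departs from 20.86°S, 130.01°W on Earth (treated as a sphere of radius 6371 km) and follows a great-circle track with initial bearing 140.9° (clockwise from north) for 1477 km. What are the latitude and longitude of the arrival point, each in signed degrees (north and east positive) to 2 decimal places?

-30.88°, -120.29°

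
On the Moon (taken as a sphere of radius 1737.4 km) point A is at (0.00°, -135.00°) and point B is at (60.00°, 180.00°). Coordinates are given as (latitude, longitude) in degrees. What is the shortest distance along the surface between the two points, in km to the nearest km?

2101 km

In radians: φ₁ = 0.0000, φ₂ = 1.0472, Δλ = -45.000° = -0.7854 rad.
cos c = sin φ₁ sin φ₂ + cos φ₁ cos φ₂ cos Δλ = (0.0000)(0.8660) + (1.0000)(0.5000)(0.7071) = 0.35355,
so c = arccos(0.35355) = 1.20943 rad.
Distance = R·c = 1737.4 × 1.2094 ≈ 2101 km.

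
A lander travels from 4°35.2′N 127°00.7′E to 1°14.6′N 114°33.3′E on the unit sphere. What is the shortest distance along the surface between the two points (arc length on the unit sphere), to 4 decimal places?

Let φ₁ = 0.0801 rad, φ₂ = 0.0217 rad, and Δλ = -0.2174 rad.
cos c = sin φ₁ sin φ₂ + cos φ₁ cos φ₂ cos Δλ = (0.0800)(0.0217) + (0.9968)(0.9998)(0.9765) = 0.97484,
so c = arccos(0.97484) = 0.22480 rad.
On the unit sphere the arc length equals the central angle: 0.2248.

0.2248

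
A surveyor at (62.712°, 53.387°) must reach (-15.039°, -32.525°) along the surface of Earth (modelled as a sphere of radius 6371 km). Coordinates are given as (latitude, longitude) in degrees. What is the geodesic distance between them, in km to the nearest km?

11284 km

Let φ₁ = 1.0945 rad, φ₂ = -0.2625 rad, and Δλ = -1.4994 rad.
Haversine: a = sin²(Δφ/2) + cos φ₁ cos φ₂ sin²(Δλ/2) = 0.3939 + (0.4585)(0.9657)(0.4644) = 0.59952.
Central angle c = 2·arcsin(√a) = 1.77117 rad.
Distance = R·c = 6371 × 1.7712 ≈ 11284 km.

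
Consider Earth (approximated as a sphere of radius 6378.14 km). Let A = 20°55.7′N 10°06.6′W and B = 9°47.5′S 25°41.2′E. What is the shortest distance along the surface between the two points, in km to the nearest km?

5199 km

With latitudes φ₁ = 20.928°, φ₂ = -9.792° and longitude difference Δλ = 35.797°:
cos c = sin φ₁ sin φ₂ + cos φ₁ cos φ₂ cos Δλ = (0.3572)(-0.1701) + (0.9340)(0.9854)(0.8111) = 0.68580,
so c = arccos(0.68580) = 0.81509 rad.
Distance = R·c = 6378.14 × 0.8151 ≈ 5199 km.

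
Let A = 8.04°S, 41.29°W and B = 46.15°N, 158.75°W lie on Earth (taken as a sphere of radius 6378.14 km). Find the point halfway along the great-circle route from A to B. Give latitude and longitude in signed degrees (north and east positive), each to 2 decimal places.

32.58°, -83.80°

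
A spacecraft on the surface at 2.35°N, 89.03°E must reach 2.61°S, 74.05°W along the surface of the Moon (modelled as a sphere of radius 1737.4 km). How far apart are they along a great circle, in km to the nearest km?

4946 km

In radians: φ₁ = 0.0410, φ₂ = -0.0456, Δλ = -163.080° = -2.8463 rad.
Haversine: a = sin²(Δφ/2) + cos φ₁ cos φ₂ sin²(Δλ/2) = 0.0019 + (0.9992)(0.9990)(0.9784) = 0.97839.
Central angle c = 2·arcsin(√a) = 2.84653 rad.
Distance = R·c = 1737.4 × 2.8465 ≈ 4946 km.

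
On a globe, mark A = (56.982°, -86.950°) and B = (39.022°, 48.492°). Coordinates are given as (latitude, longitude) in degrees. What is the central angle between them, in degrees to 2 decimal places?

In radians: φ₁ = 0.9945, φ₂ = 0.6811, Δλ = 135.442° = 2.3639 rad.
cos c = sin φ₁ sin φ₂ + cos φ₁ cos φ₂ cos Δλ = (0.8385)(0.6296) + (0.5449)(0.7769)(-0.7125) = 0.22629,
so c = arccos(0.22629) = 1.34253 rad.
So the angular separation is 76.92°.

76.92°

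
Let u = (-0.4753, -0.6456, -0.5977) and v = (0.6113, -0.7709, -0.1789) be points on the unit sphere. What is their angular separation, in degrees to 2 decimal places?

71.69°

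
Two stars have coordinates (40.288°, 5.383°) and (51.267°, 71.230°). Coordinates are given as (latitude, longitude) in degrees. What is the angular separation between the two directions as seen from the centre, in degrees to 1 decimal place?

Let φ₁ = 0.7032 rad, φ₂ = 0.8948 rad, and Δλ = 1.1492 rad.
Haversine: a = sin²(Δφ/2) + cos φ₁ cos φ₂ sin²(Δλ/2) = 0.0092 + (0.7628)(0.6257)(0.2954) = 0.15015.
Central angle c = 2·arcsin(√a) = 0.79581 rad.
So the angular separation is 45.6°.

45.6°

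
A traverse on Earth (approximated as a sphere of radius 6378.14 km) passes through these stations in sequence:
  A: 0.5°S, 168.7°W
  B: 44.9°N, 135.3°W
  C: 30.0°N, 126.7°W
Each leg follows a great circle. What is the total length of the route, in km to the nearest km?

7854 km

Leg A→B: central angle 0.9457 rad, distance 6031.8 km.
Leg B→C: central angle 0.2856 rad, distance 1821.9 km.
Total: 6031.8 + 1821.9 ≈ 7854 km.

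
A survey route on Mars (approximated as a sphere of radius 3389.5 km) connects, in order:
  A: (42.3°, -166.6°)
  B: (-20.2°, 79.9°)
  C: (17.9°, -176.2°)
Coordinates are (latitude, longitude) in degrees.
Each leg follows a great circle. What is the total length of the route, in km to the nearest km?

13566 km

Leg A→B: central angle 2.1050 rad, distance 7135.0 km.
Leg B→C: central angle 1.8972 rad, distance 6430.7 km.
Total: 7135.0 + 6430.7 ≈ 13566 km.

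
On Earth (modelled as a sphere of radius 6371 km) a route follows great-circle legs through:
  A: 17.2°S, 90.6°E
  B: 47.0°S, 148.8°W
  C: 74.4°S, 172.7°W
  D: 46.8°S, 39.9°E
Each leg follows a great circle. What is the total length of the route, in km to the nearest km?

20322 km

Leg A→B: central angle 1.6864 rad, distance 10744.2 km.
Leg B→C: central angle 0.5113 rad, distance 3257.8 km.
Leg C→D: central angle 0.9920 rad, distance 6319.9 km.
Total: 10744.2 + 3257.8 + 6319.9 ≈ 20322 km.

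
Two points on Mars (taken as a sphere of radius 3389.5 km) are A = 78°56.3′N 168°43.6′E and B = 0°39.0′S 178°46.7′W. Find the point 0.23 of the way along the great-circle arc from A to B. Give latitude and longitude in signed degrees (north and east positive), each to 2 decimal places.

The central angle between A and B is δ = 1.3937 rad.
With f = 0.23, the slerp weights are sin((1−f)δ)/sin δ = 0.8927 and sin(fδ)/sin δ = 0.3201.
Weighted sum of the unit vectors: (0.8927)·(-0.1882,0.0375,0.9814) + (0.3201)·(-0.9997,-0.0213,-0.0113) = (-0.4880, 0.0267, 0.8725).
Converting back: φ = atan2(z, √(x²+y²)) = 60.74°, λ = atan2(y, x) = 176.87°.

60.74°, 176.87°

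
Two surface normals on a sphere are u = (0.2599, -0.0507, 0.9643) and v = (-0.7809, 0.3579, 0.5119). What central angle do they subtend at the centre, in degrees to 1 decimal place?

u·v = 0.2725; |u| = 1.0000, |v| = 1.0000.
cos θ = (u·v)/(|u||v|) = 0.2725, so θ = 74.2°.

74.2°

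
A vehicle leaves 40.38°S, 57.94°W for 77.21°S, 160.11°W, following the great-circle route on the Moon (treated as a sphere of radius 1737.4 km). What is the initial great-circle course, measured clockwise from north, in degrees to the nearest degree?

With φ₁ = -0.7048, φ₂ = -1.3476, Δλ = -1.7832 rad, the forward-azimuth formula gives
θ = atan2( sin Δλ cos φ₂ , cos φ₁ sin φ₂ − sin φ₁ cos φ₂ cos Δλ ) = atan2(-0.2164, -0.7731) = -164.36°.
Adding 360° brings this into [0°, 360°): 196°.

196°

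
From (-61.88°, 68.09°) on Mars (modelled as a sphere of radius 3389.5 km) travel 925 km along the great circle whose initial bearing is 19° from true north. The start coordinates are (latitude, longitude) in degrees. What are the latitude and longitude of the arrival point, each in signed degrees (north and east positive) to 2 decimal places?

-46.82°, 75.46°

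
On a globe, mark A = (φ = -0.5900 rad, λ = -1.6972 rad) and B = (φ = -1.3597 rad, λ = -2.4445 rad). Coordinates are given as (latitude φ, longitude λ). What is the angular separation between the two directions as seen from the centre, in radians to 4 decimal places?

Let φ₁ = -0.5900 rad, φ₂ = -1.3597 rad, and Δλ = -0.7473 rad.
Haversine: a = sin²(Δφ/2) + cos φ₁ cos φ₂ sin²(Δλ/2) = 0.1409 + (0.8309)(0.2095)(0.1332) = 0.16414.
Central angle c = 2·arcsin(√a) = 0.83426 rad.
So the angular separation is 0.8343 rad.

0.8343 rad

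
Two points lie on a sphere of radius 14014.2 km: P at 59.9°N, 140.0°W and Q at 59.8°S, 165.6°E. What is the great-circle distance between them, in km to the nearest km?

With latitudes φ₁ = 59.900°, φ₂ = -59.800° and longitude difference Δλ = -54.400°:
cos c = sin φ₁ sin φ₂ + cos φ₁ cos φ₂ cos Δλ = (0.8652)(-0.8643) + (0.5015)(0.5030)(0.5821) = -0.60088,
so c = arccos(-0.60088) = 2.21539 rad.
Distance = R·c = 14014.2 × 2.2154 ≈ 31047 km.

31047 km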